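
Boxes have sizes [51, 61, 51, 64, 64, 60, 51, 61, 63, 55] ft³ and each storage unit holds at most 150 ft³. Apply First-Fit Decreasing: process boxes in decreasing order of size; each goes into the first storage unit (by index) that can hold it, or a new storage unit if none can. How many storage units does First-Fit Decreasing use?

5 storage units

Sorted descending: 64, 64, 63, 61, 61, 60, 55, 51, 51, 51.
Put 64 ft³ in storage unit 1; 86 ft³ remain.
Put 64 ft³ in storage unit 1; 22 ft³ remain.
Put 63 ft³ in storage unit 2; 87 ft³ remain.
Put 61 ft³ in storage unit 2; 26 ft³ remain.
Put 61 ft³ in storage unit 3; 89 ft³ remain.
Put 60 ft³ in storage unit 3; 29 ft³ remain.
Put 55 ft³ in storage unit 4; 95 ft³ remain.
Put 51 ft³ in storage unit 4; 44 ft³ remain.
Put 51 ft³ in storage unit 5; 99 ft³ remain.
Put 51 ft³ in storage unit 5; 48 ft³ remain.
Final storage units: [64,64] [63,61] [61,60] [55,51] [51,51].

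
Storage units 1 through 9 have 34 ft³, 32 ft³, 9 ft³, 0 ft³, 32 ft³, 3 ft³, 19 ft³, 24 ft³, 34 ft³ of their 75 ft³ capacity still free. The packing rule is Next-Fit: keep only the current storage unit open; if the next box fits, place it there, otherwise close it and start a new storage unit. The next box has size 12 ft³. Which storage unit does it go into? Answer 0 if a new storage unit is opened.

Next-Fit only looks at storage unit 9, which has 34 ft³ free.
12 ft³ fits there.

9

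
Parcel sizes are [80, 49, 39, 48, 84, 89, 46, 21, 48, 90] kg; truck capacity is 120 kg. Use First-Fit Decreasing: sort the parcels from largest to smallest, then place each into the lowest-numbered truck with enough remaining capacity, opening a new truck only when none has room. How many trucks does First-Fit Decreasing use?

6 trucks

Sorted descending: 90, 89, 84, 80, 49, 48, 48, 46, 39, 21.
Put 90 kg in truck 1; 30 kg remain.
Put 89 kg in truck 2; 31 kg remain.
Put 84 kg in truck 3; 36 kg remain.
Put 80 kg in truck 4; 40 kg remain.
Put 49 kg in truck 5; 71 kg remain.
Put 48 kg in truck 5; 23 kg remain.
Put 48 kg in truck 6; 72 kg remain.
Put 46 kg in truck 6; 26 kg remain.
Put 39 kg in truck 4; 1 kg remain.
Put 21 kg in truck 1; 9 kg remain.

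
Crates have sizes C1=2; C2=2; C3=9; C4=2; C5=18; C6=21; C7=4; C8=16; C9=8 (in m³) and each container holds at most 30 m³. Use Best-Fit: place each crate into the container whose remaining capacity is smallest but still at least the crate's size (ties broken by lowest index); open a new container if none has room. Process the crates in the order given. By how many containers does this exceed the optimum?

1

Best-Fit: [2,2,9,2] [18,8] [21,4] [16] → 4 containers.
Total size 82 m³; any packing needs at least ⌈82/30⌉ = 3 containers.
An optimal packing achieves that bound: [21,9] [18,8,4] [16,2,2,2] → 3 containers.
Excess: 4 − 3 = 1.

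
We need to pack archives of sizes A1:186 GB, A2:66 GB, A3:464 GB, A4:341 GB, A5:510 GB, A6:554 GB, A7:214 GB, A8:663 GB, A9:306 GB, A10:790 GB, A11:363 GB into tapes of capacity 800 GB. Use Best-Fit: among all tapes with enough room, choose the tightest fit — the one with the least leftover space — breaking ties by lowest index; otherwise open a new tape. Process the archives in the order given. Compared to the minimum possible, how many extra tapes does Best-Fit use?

Best-Fit: [186,66,464] [341,306] [510] [554,214] [663] [790] [363] → 7 tapes.
Total size 4457 GB; any packing needs at least ⌈4457/800⌉ = 6 tapes.
An optimal packing achieves that bound: [790] [663,66] [554,214] [510,186] [464,306] [363,341] → 6 tapes.
Excess: 7 − 6 = 1.

1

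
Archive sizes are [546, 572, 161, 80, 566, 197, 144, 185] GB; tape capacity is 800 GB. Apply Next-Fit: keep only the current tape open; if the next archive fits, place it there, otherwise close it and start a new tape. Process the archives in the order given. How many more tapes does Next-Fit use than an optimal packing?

Next-Fit: [546] [572,161] [80,566] [197,144,185] → 4 tapes.
Total size 2451 GB; any packing needs at least ⌈2451/800⌉ = 4 tapes.
So 4 is already optimal.

0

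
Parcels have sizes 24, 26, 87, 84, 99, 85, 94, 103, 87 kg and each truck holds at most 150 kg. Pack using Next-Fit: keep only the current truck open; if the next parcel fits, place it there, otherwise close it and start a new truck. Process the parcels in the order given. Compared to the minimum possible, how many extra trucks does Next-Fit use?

0

Next-Fit: [24,26,87] [84] [99] [85] [94] [103] [87] → 7 trucks.
7 parcels exceed 75 kg (half the capacity), and no two of those can share a truck, so at least 7 trucks are needed.
So 7 is already optimal.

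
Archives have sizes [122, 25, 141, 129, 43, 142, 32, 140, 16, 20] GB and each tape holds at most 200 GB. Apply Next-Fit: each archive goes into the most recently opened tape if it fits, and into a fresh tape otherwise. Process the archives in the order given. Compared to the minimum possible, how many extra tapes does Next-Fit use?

Next-Fit: [122,25] [141] [129,43] [142,32] [140,16,20] → 5 tapes.
Total size 810 GB; any packing needs at least ⌈810/200⌉ = 5 tapes.
So 5 is already optimal.

0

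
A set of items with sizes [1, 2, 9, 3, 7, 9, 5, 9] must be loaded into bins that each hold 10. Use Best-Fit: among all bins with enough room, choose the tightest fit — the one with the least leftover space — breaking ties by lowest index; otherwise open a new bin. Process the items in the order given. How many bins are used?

6 bins

1 → bin 1 (remaining 9)
2 → bin 1 (remaining 7)
9 → bin 2 (remaining 1)
3 → bin 1 (remaining 4)
7 → bin 3 (remaining 3)
9 → bin 4 (remaining 1)
5 → bin 5 (remaining 5)
9 → bin 6 (remaining 1)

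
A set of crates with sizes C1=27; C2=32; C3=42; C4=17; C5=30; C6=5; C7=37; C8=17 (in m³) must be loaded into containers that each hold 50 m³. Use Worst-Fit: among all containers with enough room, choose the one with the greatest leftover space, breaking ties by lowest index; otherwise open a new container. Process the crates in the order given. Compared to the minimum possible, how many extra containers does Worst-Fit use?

Worst-Fit: [27,17] [32,17] [42] [30,5] [37] → 5 containers.
Total size 207 m³; any packing needs at least ⌈207/50⌉ = 5 containers.
So 5 is already optimal.

0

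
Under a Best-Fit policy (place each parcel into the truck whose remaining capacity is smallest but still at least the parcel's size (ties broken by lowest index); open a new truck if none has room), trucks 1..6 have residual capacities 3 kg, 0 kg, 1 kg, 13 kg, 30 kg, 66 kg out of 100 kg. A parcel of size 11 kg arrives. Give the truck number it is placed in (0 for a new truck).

Trucks with room: truck 4 (13 kg), truck 5 (30 kg), truck 6 (66 kg).
Tightest fit is truck 4 with 13 kg free.

4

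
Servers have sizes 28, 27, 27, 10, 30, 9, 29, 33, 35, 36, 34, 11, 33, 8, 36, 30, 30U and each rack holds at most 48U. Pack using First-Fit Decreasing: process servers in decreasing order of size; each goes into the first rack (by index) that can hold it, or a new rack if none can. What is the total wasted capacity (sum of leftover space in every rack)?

178

Sorted descending: 36, 36, 35, 34, 33, 33, 30, 30, 30, 29, 28, 27, 27, 11, 10, 9, 8.
Put 36U in rack 1; 12U remain.
Put 36U in rack 2; 12U remain.
Put 35U in rack 3; 13U remain.
Put 34U in rack 4; 14U remain.
Put 33U in rack 5; 15U remain.
Put 33U in rack 6; 15U remain.
Put 30U in rack 7; 18U remain.
Put 30U in rack 8; 18U remain.
Put 30U in rack 9; 18U remain.
Put 29U in rack 10; 19U remain.
Put 28U in rack 11; 20U remain.
Put 27U in rack 12; 21U remain.
Put 27U in rack 13; 21U remain.
Put 11U in rack 1; 1U remain.
Put 10U in rack 2; 2U remain.
Put 9U in rack 3; 4U remain.
Put 8U in rack 4; 6U remain.
13 racks × 48U = 624U; used 446U; unused 178U.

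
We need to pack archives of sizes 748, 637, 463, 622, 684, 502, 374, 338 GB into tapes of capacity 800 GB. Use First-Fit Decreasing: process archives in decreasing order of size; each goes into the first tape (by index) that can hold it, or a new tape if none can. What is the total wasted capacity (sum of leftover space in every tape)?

1232

Sorted descending: 748, 684, 637, 622, 502, 463, 374, 338.
tape 1: place 748 GB, 52 GB left
tape 2: place 684 GB, 116 GB left
tape 3: place 637 GB, 163 GB left
tape 4: place 622 GB, 178 GB left
tape 5: place 502 GB, 298 GB left
tape 6: place 463 GB, 337 GB left
tape 7: place 374 GB, 426 GB left
tape 7: place 338 GB, 88 GB left
7 tapes × 800 GB = 5600 GB; used 4368 GB; unused 1232 GB.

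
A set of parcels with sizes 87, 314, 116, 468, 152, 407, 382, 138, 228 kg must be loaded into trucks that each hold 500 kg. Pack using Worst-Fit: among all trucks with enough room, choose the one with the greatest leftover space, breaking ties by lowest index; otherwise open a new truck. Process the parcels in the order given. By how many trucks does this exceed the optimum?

Worst-Fit: [87,314] [116,152,138] [468] [407] [382] [228] → 6 trucks.
Total size 2292 kg; any packing needs at least ⌈2292/500⌉ = 5 trucks.
An optimal packing achieves that bound: [468] [407,87] [382,116] [314,152] [228,138] → 5 trucks.
Excess: 6 − 5 = 1.

1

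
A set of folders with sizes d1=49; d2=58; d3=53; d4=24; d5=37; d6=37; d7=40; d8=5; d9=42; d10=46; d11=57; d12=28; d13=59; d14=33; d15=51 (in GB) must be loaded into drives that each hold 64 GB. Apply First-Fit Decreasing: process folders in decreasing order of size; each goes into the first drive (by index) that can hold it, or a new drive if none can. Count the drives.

Sorted descending: 59, 58, 57, 53, 51, 49, 46, 42, 40, 37, 37, 33, 28, 24, 5.
Put 59 GB in drive 1; 5 GB remain.
Put 58 GB in drive 2; 6 GB remain.
Put 57 GB in drive 3; 7 GB remain.
Put 53 GB in drive 4; 11 GB remain.
Put 51 GB in drive 5; 13 GB remain.
Put 49 GB in drive 6; 15 GB remain.
Put 46 GB in drive 7; 18 GB remain.
Put 42 GB in drive 8; 22 GB remain.
Put 40 GB in drive 9; 24 GB remain.
Put 37 GB in drive 10; 27 GB remain.
Put 37 GB in drive 11; 27 GB remain.
Put 33 GB in drive 12; 31 GB remain.
Put 28 GB in drive 12; 3 GB remain.
Put 24 GB in drive 9; 0 GB remain.
Put 5 GB in drive 1; 0 GB remain.
Final drives: [59,5] [58] [57] [53] [51] [49] [46] [42] [40,24] [37] [37] [33,28].

12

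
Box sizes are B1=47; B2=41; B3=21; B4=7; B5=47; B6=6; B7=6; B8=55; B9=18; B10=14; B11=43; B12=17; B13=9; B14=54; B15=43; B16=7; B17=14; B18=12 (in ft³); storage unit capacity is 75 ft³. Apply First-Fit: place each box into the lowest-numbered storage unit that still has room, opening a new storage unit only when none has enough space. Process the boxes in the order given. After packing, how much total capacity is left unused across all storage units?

Put B1 (47 ft³) in storage unit 1; 28 ft³ remain.
Put B2 (41 ft³) in storage unit 2; 34 ft³ remain.
Put B3 (21 ft³) in storage unit 1; 7 ft³ remain.
Put B4 (7 ft³) in storage unit 1; 0 ft³ remain.
Put B5 (47 ft³) in storage unit 3; 28 ft³ remain.
Put B6 (6 ft³) in storage unit 2; 28 ft³ remain.
Put B7 (6 ft³) in storage unit 2; 22 ft³ remain.
Put B8 (55 ft³) in storage unit 4; 20 ft³ remain.
Put B9 (18 ft³) in storage unit 2; 4 ft³ remain.
Put B10 (14 ft³) in storage unit 3; 14 ft³ remain.
Put B11 (43 ft³) in storage unit 5; 32 ft³ remain.
Put B12 (17 ft³) in storage unit 4; 3 ft³ remain.
Put B13 (9 ft³) in storage unit 3; 5 ft³ remain.
Put B14 (54 ft³) in storage unit 6; 21 ft³ remain.
Put B15 (43 ft³) in storage unit 7; 32 ft³ remain.
Put B16 (7 ft³) in storage unit 5; 25 ft³ remain.
Put B17 (14 ft³) in storage unit 5; 11 ft³ remain.
Put B18 (12 ft³) in storage unit 6; 9 ft³ remain.
7 storage units × 75 ft³ = 525 ft³; used 461 ft³; unused 64 ft³.

64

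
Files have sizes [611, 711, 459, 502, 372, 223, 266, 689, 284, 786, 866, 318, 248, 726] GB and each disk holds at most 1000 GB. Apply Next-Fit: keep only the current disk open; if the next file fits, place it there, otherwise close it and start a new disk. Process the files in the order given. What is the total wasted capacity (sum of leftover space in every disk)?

disk 1: place 611 GB, 389 GB left
disk 2: place 711 GB, 289 GB left
disk 3: place 459 GB, 541 GB left
disk 3: place 502 GB, 39 GB left
disk 4: place 372 GB, 628 GB left
disk 4: place 223 GB, 405 GB left
disk 4: place 266 GB, 139 GB left
disk 5: place 689 GB, 311 GB left
disk 5: place 284 GB, 27 GB left
disk 6: place 786 GB, 214 GB left
disk 7: place 866 GB, 134 GB left
disk 8: place 318 GB, 682 GB left
disk 8: place 248 GB, 434 GB left
disk 9: place 726 GB, 274 GB left
9 disks × 1000 GB = 9000 GB; used 7061 GB; unused 1939 GB.

1939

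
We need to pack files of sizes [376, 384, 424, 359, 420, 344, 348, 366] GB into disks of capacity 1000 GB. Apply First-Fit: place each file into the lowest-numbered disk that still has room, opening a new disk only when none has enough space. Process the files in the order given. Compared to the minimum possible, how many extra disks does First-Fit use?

First-Fit: [376,384] [424,359] [420,344] [348,366] → 4 disks.
Total size 3021 GB; any packing needs at least ⌈3021/1000⌉ = 4 disks.
So 4 is already optimal.

0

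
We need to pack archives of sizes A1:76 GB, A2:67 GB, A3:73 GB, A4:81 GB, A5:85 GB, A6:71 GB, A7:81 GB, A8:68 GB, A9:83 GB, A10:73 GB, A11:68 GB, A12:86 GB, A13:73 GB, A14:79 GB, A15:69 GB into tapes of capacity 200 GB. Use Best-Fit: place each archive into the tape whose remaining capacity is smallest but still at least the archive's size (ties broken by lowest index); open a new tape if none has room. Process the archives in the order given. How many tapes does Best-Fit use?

8

A1 (76 GB) → tape 1 (remaining 124 GB)
A2 (67 GB) → tape 1 (remaining 57 GB)
A3 (73 GB) → tape 2 (remaining 127 GB)
A4 (81 GB) → tape 2 (remaining 46 GB)
A5 (85 GB) → tape 3 (remaining 115 GB)
A6 (71 GB) → tape 3 (remaining 44 GB)
A7 (81 GB) → tape 4 (remaining 119 GB)
A8 (68 GB) → tape 4 (remaining 51 GB)
A9 (83 GB) → tape 5 (remaining 117 GB)
A10 (73 GB) → tape 5 (remaining 44 GB)
A11 (68 GB) → tape 6 (remaining 132 GB)
A12 (86 GB) → tape 6 (remaining 46 GB)
A13 (73 GB) → tape 7 (remaining 127 GB)
A14 (79 GB) → tape 7 (remaining 48 GB)
A15 (69 GB) → tape 8 (remaining 131 GB)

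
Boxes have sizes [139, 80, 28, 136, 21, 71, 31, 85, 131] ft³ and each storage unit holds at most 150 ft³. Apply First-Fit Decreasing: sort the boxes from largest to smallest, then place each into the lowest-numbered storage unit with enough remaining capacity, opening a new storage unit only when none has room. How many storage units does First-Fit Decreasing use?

6

Sorted descending: 139, 136, 131, 85, 80, 71, 31, 28, 21.
139 ft³ → storage unit 1 (remaining 11 ft³)
136 ft³ → storage unit 2 (remaining 14 ft³)
131 ft³ → storage unit 3 (remaining 19 ft³)
85 ft³ → storage unit 4 (remaining 65 ft³)
80 ft³ → storage unit 5 (remaining 70 ft³)
71 ft³ → storage unit 6 (remaining 79 ft³)
31 ft³ → storage unit 4 (remaining 34 ft³)
28 ft³ → storage unit 4 (remaining 6 ft³)
21 ft³ → storage unit 5 (remaining 49 ft³)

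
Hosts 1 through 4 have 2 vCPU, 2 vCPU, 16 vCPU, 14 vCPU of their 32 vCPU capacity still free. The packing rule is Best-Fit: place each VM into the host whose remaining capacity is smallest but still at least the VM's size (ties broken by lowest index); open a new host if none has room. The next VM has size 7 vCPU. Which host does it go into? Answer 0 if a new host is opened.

Hosts with room: host 3 (16 vCPU), host 4 (14 vCPU).
Tightest fit is host 4 with 14 vCPU free.

4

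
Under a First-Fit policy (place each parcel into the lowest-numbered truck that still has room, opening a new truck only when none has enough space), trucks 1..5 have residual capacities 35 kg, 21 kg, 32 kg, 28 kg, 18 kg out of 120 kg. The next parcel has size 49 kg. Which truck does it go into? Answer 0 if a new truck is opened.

0

No truck has ≥ 49 kg free, so a new truck is opened.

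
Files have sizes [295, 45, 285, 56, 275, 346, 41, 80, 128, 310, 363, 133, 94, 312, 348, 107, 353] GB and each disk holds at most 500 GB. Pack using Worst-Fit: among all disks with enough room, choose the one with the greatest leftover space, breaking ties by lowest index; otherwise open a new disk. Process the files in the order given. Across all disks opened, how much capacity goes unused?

929

disk 1: place 295 GB, 205 GB left
disk 1: place 45 GB, 160 GB left
disk 2: place 285 GB, 215 GB left
disk 2: place 56 GB, 159 GB left
disk 3: place 275 GB, 225 GB left
disk 4: place 346 GB, 154 GB left
disk 3: place 41 GB, 184 GB left
disk 3: place 80 GB, 104 GB left
disk 1: place 128 GB, 32 GB left
disk 5: place 310 GB, 190 GB left
disk 6: place 363 GB, 137 GB left
disk 5: place 133 GB, 57 GB left
disk 2: place 94 GB, 65 GB left
disk 7: place 312 GB, 188 GB left
disk 8: place 348 GB, 152 GB left
disk 7: place 107 GB, 81 GB left
disk 9: place 353 GB, 147 GB left
9 disks × 500 GB = 4500 GB; used 3571 GB; unused 929 GB.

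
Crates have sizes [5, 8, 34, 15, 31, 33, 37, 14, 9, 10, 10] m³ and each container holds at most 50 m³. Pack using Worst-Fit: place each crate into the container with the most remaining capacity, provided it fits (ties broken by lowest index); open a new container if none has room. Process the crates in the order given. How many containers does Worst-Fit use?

5 m³ → container 1 (remaining 45 m³)
8 m³ → container 1 (remaining 37 m³)
34 m³ → container 1 (remaining 3 m³)
15 m³ → container 2 (remaining 35 m³)
31 m³ → container 2 (remaining 4 m³)
33 m³ → container 3 (remaining 17 m³)
37 m³ → container 4 (remaining 13 m³)
14 m³ → container 3 (remaining 3 m³)
9 m³ → container 4 (remaining 4 m³)
10 m³ → container 5 (remaining 40 m³)
10 m³ → container 5 (remaining 30 m³)

5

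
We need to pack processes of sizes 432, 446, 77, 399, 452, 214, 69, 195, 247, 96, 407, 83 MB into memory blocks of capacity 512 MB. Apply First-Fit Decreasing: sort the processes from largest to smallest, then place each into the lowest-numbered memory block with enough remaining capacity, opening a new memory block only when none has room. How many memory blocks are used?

Sorted descending: 452, 446, 432, 407, 399, 247, 214, 195, 96, 83, 77, 69.
Put 452 MB in memory block 1; 60 MB remain.
Put 446 MB in memory block 2; 66 MB remain.
Put 432 MB in memory block 3; 80 MB remain.
Put 407 MB in memory block 4; 105 MB remain.
Put 399 MB in memory block 5; 113 MB remain.
Put 247 MB in memory block 6; 265 MB remain.
Put 214 MB in memory block 6; 51 MB remain.
Put 195 MB in memory block 7; 317 MB remain.
Put 96 MB in memory block 4; 9 MB remain.
Put 83 MB in memory block 5; 30 MB remain.
Put 77 MB in memory block 3; 3 MB remain.
Put 69 MB in memory block 7; 248 MB remain.

7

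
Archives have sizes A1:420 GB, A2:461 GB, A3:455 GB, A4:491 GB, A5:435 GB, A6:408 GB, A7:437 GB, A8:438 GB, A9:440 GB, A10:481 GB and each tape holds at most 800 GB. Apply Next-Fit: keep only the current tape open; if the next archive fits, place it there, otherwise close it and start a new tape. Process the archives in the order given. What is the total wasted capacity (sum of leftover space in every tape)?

3534

A1 (420 GB) → tape 1 (remaining 380 GB)
A2 (461 GB) → tape 2 (remaining 339 GB)
A3 (455 GB) → tape 3 (remaining 345 GB)
A4 (491 GB) → tape 4 (remaining 309 GB)
A5 (435 GB) → tape 5 (remaining 365 GB)
A6 (408 GB) → tape 6 (remaining 392 GB)
A7 (437 GB) → tape 7 (remaining 363 GB)
A8 (438 GB) → tape 8 (remaining 362 GB)
A9 (440 GB) → tape 9 (remaining 360 GB)
A10 (481 GB) → tape 10 (remaining 319 GB)
10 tapes × 800 GB = 8000 GB; used 4466 GB; unused 3534 GB.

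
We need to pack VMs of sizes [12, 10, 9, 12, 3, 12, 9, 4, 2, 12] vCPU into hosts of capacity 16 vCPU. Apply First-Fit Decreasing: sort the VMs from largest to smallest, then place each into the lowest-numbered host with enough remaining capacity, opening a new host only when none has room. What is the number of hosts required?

Sorted descending: 12, 12, 12, 12, 10, 9, 9, 4, 3, 2.
Put 12 vCPU in host 1; 4 vCPU remain.
Put 12 vCPU in host 2; 4 vCPU remain.
Put 12 vCPU in host 3; 4 vCPU remain.
Put 12 vCPU in host 4; 4 vCPU remain.
Put 10 vCPU in host 5; 6 vCPU remain.
Put 9 vCPU in host 6; 7 vCPU remain.
Put 9 vCPU in host 7; 7 vCPU remain.
Put 4 vCPU in host 1; 0 vCPU remain.
Put 3 vCPU in host 2; 1 vCPU remain.
Put 2 vCPU in host 3; 2 vCPU remain.

7 hosts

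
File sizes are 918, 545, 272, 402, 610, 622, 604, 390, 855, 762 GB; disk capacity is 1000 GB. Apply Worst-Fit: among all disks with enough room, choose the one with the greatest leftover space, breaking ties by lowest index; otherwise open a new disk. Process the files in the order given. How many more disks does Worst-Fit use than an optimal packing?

Worst-Fit: [918] [545,272] [402,390] [610] [622] [604] [855] [762] → 8 disks.
7 files exceed 500 GB (half the capacity), and no two of those can share a disk, so at least 7 disks are needed.
An optimal packing achieves that bound: [918] [855] [762] [622,272] [610,390] [604] [545,402] → 7 disks.
Excess: 8 − 7 = 1.

1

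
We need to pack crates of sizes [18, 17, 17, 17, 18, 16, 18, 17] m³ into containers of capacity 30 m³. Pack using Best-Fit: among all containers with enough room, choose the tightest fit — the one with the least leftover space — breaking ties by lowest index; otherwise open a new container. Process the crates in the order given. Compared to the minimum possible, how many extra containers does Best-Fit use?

Best-Fit: [18] [17] [17] [17] [18] [16] [18] [17] → 8 containers.
8 crates exceed 15 m³ (half the capacity), and no two of those can share a container, so at least 8 containers are needed.
So 8 is already optimal.

0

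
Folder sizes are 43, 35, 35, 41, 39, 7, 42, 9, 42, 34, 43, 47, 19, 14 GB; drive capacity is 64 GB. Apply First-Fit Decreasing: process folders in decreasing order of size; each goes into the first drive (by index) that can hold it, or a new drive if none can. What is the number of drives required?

Sorted descending: 47, 43, 43, 42, 42, 41, 39, 35, 35, 34, 19, 14, 9, 7.
drive 1: place 47 GB, 17 GB left
drive 2: place 43 GB, 21 GB left
drive 3: place 43 GB, 21 GB left
drive 4: place 42 GB, 22 GB left
drive 5: place 42 GB, 22 GB left
drive 6: place 41 GB, 23 GB left
drive 7: place 39 GB, 25 GB left
drive 8: place 35 GB, 29 GB left
drive 9: place 35 GB, 29 GB left
drive 10: place 34 GB, 30 GB left
drive 2: place 19 GB, 2 GB left
drive 1: place 14 GB, 3 GB left
drive 3: place 9 GB, 12 GB left
drive 3: place 7 GB, 5 GB left
Final drives: [47,14] [43,19] [43,9,7] [42] [42] [41] [39] [35] [35] [34].

10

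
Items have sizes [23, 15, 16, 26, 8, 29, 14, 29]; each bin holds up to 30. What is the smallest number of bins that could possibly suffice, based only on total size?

6

Total size = 23 + 15 + 16 + 26 + 8 + 29 + 14 + 29 = 160.
⌈160 / 30⌉ = 6.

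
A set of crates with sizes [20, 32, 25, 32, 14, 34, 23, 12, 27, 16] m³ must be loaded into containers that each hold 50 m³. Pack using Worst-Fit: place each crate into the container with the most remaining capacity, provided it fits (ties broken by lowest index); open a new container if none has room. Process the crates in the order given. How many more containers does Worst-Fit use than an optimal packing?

1

Worst-Fit: [20,25] [32,14] [32] [34] [23,12] [27,16] → 6 containers.
Total size 235 m³; any packing needs at least ⌈235/50⌉ = 5 containers.
An optimal packing achieves that bound: [34,16] [32,14] [32,12] [27,23] [25,20] → 5 containers.
Excess: 6 − 5 = 1.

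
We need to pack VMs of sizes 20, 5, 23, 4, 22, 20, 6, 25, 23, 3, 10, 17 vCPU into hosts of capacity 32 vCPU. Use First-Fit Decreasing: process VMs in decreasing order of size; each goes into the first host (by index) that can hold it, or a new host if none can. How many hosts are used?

Sorted descending: 25, 23, 23, 22, 20, 20, 17, 10, 6, 5, 4, 3.
host 1: place 25 vCPU, 7 vCPU left
host 2: place 23 vCPU, 9 vCPU left
host 3: place 23 vCPU, 9 vCPU left
host 4: place 22 vCPU, 10 vCPU left
host 5: place 20 vCPU, 12 vCPU left
host 6: place 20 vCPU, 12 vCPU left
host 7: place 17 vCPU, 15 vCPU left
host 4: place 10 vCPU, 0 vCPU left
host 1: place 6 vCPU, 1 vCPU left
host 2: place 5 vCPU, 4 vCPU left
host 2: place 4 vCPU, 0 vCPU left
host 3: place 3 vCPU, 6 vCPU left
Final hosts: [25,6] [23,5,4] [23,3] [22,10] [20] [20] [17].

7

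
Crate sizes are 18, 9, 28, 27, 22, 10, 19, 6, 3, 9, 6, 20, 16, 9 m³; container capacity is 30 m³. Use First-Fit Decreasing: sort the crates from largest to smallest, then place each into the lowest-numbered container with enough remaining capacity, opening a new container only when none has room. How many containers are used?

Sorted descending: 28, 27, 22, 20, 19, 18, 16, 10, 9, 9, 9, 6, 6, 3.
28 m³ → container 1 (remaining 2 m³)
27 m³ → container 2 (remaining 3 m³)
22 m³ → container 3 (remaining 8 m³)
20 m³ → container 4 (remaining 10 m³)
19 m³ → container 5 (remaining 11 m³)
18 m³ → container 6 (remaining 12 m³)
16 m³ → container 7 (remaining 14 m³)
10 m³ → container 4 (remaining 0 m³)
9 m³ → container 5 (remaining 2 m³)
9 m³ → container 6 (remaining 3 m³)
9 m³ → container 7 (remaining 5 m³)
6 m³ → container 3 (remaining 2 m³)
6 m³ → container 8 (remaining 24 m³)
3 m³ → container 2 (remaining 0 m³)
Final containers: [28] [27,3] [22,6] [20,10] [19,9] [18,9] [16,9] [6].

8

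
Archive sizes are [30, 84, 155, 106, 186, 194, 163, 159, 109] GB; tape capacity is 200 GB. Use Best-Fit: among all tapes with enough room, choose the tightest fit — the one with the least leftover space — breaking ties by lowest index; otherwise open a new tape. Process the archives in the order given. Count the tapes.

tape 1: place 30 GB, 170 GB left
tape 1: place 84 GB, 86 GB left
tape 2: place 155 GB, 45 GB left
tape 3: place 106 GB, 94 GB left
tape 4: place 186 GB, 14 GB left
tape 5: place 194 GB, 6 GB left
tape 6: place 163 GB, 37 GB left
tape 7: place 159 GB, 41 GB left
tape 8: place 109 GB, 91 GB left

8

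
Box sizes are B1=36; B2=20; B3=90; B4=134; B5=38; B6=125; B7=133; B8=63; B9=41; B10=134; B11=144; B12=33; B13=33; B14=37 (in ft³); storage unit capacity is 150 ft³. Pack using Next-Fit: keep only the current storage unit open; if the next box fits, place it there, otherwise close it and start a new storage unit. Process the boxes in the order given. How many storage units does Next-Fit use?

9

storage unit 1: place B1 (36 ft³), 114 ft³ left
storage unit 1: place B2 (20 ft³), 94 ft³ left
storage unit 1: place B3 (90 ft³), 4 ft³ left
storage unit 2: place B4 (134 ft³), 16 ft³ left
storage unit 3: place B5 (38 ft³), 112 ft³ left
storage unit 4: place B6 (125 ft³), 25 ft³ left
storage unit 5: place B7 (133 ft³), 17 ft³ left
storage unit 6: place B8 (63 ft³), 87 ft³ left
storage unit 6: place B9 (41 ft³), 46 ft³ left
storage unit 7: place B10 (134 ft³), 16 ft³ left
storage unit 8: place B11 (144 ft³), 6 ft³ left
storage unit 9: place B12 (33 ft³), 117 ft³ left
storage unit 9: place B13 (33 ft³), 84 ft³ left
storage unit 9: place B14 (37 ft³), 47 ft³ left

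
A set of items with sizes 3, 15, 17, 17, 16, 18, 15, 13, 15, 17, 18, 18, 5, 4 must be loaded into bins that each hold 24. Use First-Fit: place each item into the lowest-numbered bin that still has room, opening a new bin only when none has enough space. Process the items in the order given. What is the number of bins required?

3 → bin 1 (remaining 21)
15 → bin 1 (remaining 6)
17 → bin 2 (remaining 7)
17 → bin 3 (remaining 7)
16 → bin 4 (remaining 8)
18 → bin 5 (remaining 6)
15 → bin 6 (remaining 9)
13 → bin 7 (remaining 11)
15 → bin 8 (remaining 9)
17 → bin 9 (remaining 7)
18 → bin 10 (remaining 6)
18 → bin 11 (remaining 6)
5 → bin 1 (remaining 1)
4 → bin 2 (remaining 3)
Final bins: [3,15,5] [17,4] [17] [16] [18] [15] [13] [15] [17] [18] [18].

11 bins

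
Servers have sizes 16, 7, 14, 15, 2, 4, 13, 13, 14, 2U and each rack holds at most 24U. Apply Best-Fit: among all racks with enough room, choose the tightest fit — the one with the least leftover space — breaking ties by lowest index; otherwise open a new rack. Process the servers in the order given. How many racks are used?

6

Put 16U in rack 1; 8U remain.
Put 7U in rack 1; 1U remain.
Put 14U in rack 2; 10U remain.
Put 15U in rack 3; 9U remain.
Put 2U in rack 3; 7U remain.
Put 4U in rack 3; 3U remain.
Put 13U in rack 4; 11U remain.
Put 13U in rack 5; 11U remain.
Put 14U in rack 6; 10U remain.
Put 2U in rack 3; 1U remain.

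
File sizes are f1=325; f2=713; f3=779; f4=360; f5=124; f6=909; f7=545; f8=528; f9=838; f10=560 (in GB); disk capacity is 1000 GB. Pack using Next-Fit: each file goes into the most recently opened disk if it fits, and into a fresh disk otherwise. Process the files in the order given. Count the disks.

9 disks

disk 1: place f1 (325 GB), 675 GB left
disk 2: place f2 (713 GB), 287 GB left
disk 3: place f3 (779 GB), 221 GB left
disk 4: place f4 (360 GB), 640 GB left
disk 4: place f5 (124 GB), 516 GB left
disk 5: place f6 (909 GB), 91 GB left
disk 6: place f7 (545 GB), 455 GB left
disk 7: place f8 (528 GB), 472 GB left
disk 8: place f9 (838 GB), 162 GB left
disk 9: place f10 (560 GB), 440 GB left
Final disks: [325] [713] [779] [360,124] [909] [545] [528] [838] [560].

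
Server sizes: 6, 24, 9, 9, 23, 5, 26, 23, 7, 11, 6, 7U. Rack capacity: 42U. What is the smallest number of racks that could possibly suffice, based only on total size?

4

Total size = 6 + 24 + 9 + 9 + 23 + 5 + 26 + 23 + 7 + 11 + 6 + 7 = 156U.
⌈156 / 42⌉ = 4.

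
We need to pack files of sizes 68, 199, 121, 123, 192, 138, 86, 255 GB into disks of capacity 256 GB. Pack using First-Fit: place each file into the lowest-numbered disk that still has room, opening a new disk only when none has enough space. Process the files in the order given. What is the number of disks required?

68 GB → disk 1 (remaining 188 GB)
199 GB → disk 2 (remaining 57 GB)
121 GB → disk 1 (remaining 67 GB)
123 GB → disk 3 (remaining 133 GB)
192 GB → disk 4 (remaining 64 GB)
138 GB → disk 5 (remaining 118 GB)
86 GB → disk 3 (remaining 47 GB)
255 GB → disk 6 (remaining 1 GB)
Final disks: [68,121] [199] [123,86] [192] [138] [255].

6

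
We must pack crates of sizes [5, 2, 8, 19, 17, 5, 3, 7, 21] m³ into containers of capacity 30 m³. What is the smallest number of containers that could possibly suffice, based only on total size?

Total size = 5 + 2 + 8 + 19 + 17 + 5 + 3 + 7 + 21 = 87 m³.
⌈87 / 30⌉ = 3.

3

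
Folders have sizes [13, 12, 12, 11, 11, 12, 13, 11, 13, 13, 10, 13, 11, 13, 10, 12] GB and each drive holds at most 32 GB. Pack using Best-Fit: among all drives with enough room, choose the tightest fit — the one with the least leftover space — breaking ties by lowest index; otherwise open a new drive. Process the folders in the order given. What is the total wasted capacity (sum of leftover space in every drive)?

66

13 GB → drive 1 (remaining 19 GB)
12 GB → drive 1 (remaining 7 GB)
12 GB → drive 2 (remaining 20 GB)
11 GB → drive 2 (remaining 9 GB)
11 GB → drive 3 (remaining 21 GB)
12 GB → drive 3 (remaining 9 GB)
13 GB → drive 4 (remaining 19 GB)
11 GB → drive 4 (remaining 8 GB)
13 GB → drive 5 (remaining 19 GB)
13 GB → drive 5 (remaining 6 GB)
10 GB → drive 6 (remaining 22 GB)
13 GB → drive 6 (remaining 9 GB)
11 GB → drive 7 (remaining 21 GB)
13 GB → drive 7 (remaining 8 GB)
10 GB → drive 8 (remaining 22 GB)
12 GB → drive 8 (remaining 10 GB)
8 drives × 32 GB = 256 GB; used 190 GB; unused 66 GB.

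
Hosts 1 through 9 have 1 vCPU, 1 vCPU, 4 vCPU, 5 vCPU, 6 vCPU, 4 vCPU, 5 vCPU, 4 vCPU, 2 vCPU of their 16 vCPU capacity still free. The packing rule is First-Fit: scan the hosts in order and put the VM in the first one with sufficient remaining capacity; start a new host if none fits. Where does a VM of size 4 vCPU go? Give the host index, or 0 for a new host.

Hosts with room: host 3 (4 vCPU), host 4 (5 vCPU), host 5 (6 vCPU), host 6 (4 vCPU), host 7 (5 vCPU), host 8 (4 vCPU).
The first with room is host 3.

3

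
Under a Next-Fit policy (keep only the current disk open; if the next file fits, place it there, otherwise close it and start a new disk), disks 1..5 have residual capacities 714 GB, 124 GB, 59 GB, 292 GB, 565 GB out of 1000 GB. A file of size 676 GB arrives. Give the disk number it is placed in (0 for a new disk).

Next-Fit only looks at disk 5, which has 565 GB free.
676 GB does not fit, so a new disk is opened.

0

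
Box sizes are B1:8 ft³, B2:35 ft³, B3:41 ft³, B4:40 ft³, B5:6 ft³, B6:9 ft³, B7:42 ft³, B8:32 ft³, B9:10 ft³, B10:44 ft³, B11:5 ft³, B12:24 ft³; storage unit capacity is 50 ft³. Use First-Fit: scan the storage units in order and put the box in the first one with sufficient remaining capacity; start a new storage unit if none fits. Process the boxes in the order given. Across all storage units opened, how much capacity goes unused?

54

Put B1 (8 ft³) in storage unit 1; 42 ft³ remain.
Put B2 (35 ft³) in storage unit 1; 7 ft³ remain.
Put B3 (41 ft³) in storage unit 2; 9 ft³ remain.
Put B4 (40 ft³) in storage unit 3; 10 ft³ remain.
Put B5 (6 ft³) in storage unit 1; 1 ft³ remain.
Put B6 (9 ft³) in storage unit 2; 0 ft³ remain.
Put B7 (42 ft³) in storage unit 4; 8 ft³ remain.
Put B8 (32 ft³) in storage unit 5; 18 ft³ remain.
Put B9 (10 ft³) in storage unit 3; 0 ft³ remain.
Put B10 (44 ft³) in storage unit 6; 6 ft³ remain.
Put B11 (5 ft³) in storage unit 4; 3 ft³ remain.
Put B12 (24 ft³) in storage unit 7; 26 ft³ remain.
7 storage units × 50 ft³ = 350 ft³; used 296 ft³; unused 54 ft³.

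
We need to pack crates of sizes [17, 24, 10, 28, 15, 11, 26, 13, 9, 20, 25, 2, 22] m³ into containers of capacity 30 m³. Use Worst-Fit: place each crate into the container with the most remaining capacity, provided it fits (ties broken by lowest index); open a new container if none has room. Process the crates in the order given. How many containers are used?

9

17 m³ → container 1 (remaining 13 m³)
24 m³ → container 2 (remaining 6 m³)
10 m³ → container 1 (remaining 3 m³)
28 m³ → container 3 (remaining 2 m³)
15 m³ → container 4 (remaining 15 m³)
11 m³ → container 4 (remaining 4 m³)
26 m³ → container 5 (remaining 4 m³)
13 m³ → container 6 (remaining 17 m³)
9 m³ → container 6 (remaining 8 m³)
20 m³ → container 7 (remaining 10 m³)
25 m³ → container 8 (remaining 5 m³)
2 m³ → container 7 (remaining 8 m³)
22 m³ → container 9 (remaining 8 m³)
Final containers: [17,10] [24] [28] [15,11] [26] [13,9] [20,2] [25] [22].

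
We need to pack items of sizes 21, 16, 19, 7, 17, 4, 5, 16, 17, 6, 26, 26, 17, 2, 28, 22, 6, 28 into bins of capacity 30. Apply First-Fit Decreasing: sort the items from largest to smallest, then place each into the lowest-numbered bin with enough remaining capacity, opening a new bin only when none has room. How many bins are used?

Sorted descending: 28, 28, 26, 26, 22, 21, 19, 17, 17, 17, 16, 16, 7, 6, 6, 5, 4, 2.
Put 28 in bin 1; 2 remain.
Put 28 in bin 2; 2 remain.
Put 26 in bin 3; 4 remain.
Put 26 in bin 4; 4 remain.
Put 22 in bin 5; 8 remain.
Put 21 in bin 6; 9 remain.
Put 19 in bin 7; 11 remain.
Put 17 in bin 8; 13 remain.
Put 17 in bin 9; 13 remain.
Put 17 in bin 10; 13 remain.
Put 16 in bin 11; 14 remain.
Put 16 in bin 12; 14 remain.
Put 7 in bin 5; 1 remain.
Put 6 in bin 6; 3 remain.
Put 6 in bin 7; 5 remain.
Put 5 in bin 7; 0 remain.
Put 4 in bin 3; 0 remain.
Put 2 in bin 1; 0 remain.

12 bins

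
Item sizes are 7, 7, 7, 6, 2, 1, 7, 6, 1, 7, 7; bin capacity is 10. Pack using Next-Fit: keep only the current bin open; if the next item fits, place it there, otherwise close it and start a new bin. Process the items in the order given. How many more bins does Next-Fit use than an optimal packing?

Next-Fit: [7] [7] [7] [6,2,1] [7] [6,1] [7] [7] → 8 bins.
8 items exceed 5 (half the capacity), and no two of those can share a bin, so at least 8 bins are needed.
So 8 is already optimal.

0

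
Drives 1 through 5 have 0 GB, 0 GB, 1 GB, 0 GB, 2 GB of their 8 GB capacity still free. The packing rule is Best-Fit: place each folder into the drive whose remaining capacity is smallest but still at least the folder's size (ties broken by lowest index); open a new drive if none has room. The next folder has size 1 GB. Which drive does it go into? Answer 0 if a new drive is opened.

3

Drives with room: drive 3 (1 GB), drive 5 (2 GB).
Tightest fit is drive 3 with 1 GB free.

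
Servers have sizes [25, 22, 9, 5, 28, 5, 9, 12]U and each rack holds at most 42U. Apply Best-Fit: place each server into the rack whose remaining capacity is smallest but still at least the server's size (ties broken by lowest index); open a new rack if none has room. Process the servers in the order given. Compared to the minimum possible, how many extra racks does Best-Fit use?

Best-Fit: [25,9,5] [22,12] [28,5,9] → 3 racks.
Total size 115U; any packing needs at least ⌈115/42⌉ = 3 racks.
So 3 is already optimal.

0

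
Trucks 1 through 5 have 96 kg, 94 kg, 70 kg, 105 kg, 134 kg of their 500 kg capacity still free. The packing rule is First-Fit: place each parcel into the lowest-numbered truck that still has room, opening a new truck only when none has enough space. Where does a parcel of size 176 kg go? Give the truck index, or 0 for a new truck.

0

No truck has ≥ 176 kg free, so a new truck is opened.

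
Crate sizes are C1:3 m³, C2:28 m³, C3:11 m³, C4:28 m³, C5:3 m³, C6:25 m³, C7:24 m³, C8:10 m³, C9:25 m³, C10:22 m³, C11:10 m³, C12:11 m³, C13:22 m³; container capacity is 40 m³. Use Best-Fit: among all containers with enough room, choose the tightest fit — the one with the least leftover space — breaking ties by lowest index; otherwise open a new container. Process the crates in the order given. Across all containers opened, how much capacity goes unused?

C1 (3 m³) → container 1 (remaining 37 m³)
C2 (28 m³) → container 1 (remaining 9 m³)
C3 (11 m³) → container 2 (remaining 29 m³)
C4 (28 m³) → container 2 (remaining 1 m³)
C5 (3 m³) → container 1 (remaining 6 m³)
C6 (25 m³) → container 3 (remaining 15 m³)
C7 (24 m³) → container 4 (remaining 16 m³)
C8 (10 m³) → container 3 (remaining 5 m³)
C9 (25 m³) → container 5 (remaining 15 m³)
C10 (22 m³) → container 6 (remaining 18 m³)
C11 (10 m³) → container 5 (remaining 5 m³)
C12 (11 m³) → container 4 (remaining 5 m³)
C13 (22 m³) → container 7 (remaining 18 m³)
7 containers × 40 m³ = 280 m³; used 222 m³; unused 58 m³.

58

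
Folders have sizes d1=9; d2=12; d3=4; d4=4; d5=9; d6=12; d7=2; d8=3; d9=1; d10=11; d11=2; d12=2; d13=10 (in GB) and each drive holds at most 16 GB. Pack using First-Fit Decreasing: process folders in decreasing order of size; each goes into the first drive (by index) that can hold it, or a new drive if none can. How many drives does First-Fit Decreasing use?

6

Sorted descending: 12, 12, 11, 10, 9, 9, 4, 4, 3, 2, 2, 2, 1.
drive 1: place 12 GB, 4 GB left
drive 2: place 12 GB, 4 GB left
drive 3: place 11 GB, 5 GB left
drive 4: place 10 GB, 6 GB left
drive 5: place 9 GB, 7 GB left
drive 6: place 9 GB, 7 GB left
drive 1: place 4 GB, 0 GB left
drive 2: place 4 GB, 0 GB left
drive 3: place 3 GB, 2 GB left
drive 3: place 2 GB, 0 GB left
drive 4: place 2 GB, 4 GB left
drive 4: place 2 GB, 2 GB left
drive 4: place 1 GB, 1 GB left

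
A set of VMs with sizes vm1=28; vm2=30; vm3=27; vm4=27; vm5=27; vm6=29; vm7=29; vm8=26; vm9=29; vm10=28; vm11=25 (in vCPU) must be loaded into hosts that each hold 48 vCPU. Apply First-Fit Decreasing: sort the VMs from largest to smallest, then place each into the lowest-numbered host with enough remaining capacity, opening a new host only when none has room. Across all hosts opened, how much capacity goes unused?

223

Sorted descending: 30, 29, 29, 29, 28, 28, 27, 27, 27, 26, 25.
Put 30 vCPU in host 1; 18 vCPU remain.
Put 29 vCPU in host 2; 19 vCPU remain.
Put 29 vCPU in host 3; 19 vCPU remain.
Put 29 vCPU in host 4; 19 vCPU remain.
Put 28 vCPU in host 5; 20 vCPU remain.
Put 28 vCPU in host 6; 20 vCPU remain.
Put 27 vCPU in host 7; 21 vCPU remain.
Put 27 vCPU in host 8; 21 vCPU remain.
Put 27 vCPU in host 9; 21 vCPU remain.
Put 26 vCPU in host 10; 22 vCPU remain.
Put 25 vCPU in host 11; 23 vCPU remain.
11 hosts × 48 vCPU = 528 vCPU; used 305 vCPU; unused 223 vCPU.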